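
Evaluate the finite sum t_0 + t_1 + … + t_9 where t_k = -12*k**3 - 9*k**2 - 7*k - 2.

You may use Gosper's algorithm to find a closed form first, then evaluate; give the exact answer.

t_(k+1)/t_k = (12*k**3 + 45*k**2 + 61*k + 30)/(12*k**3 + 9*k**2 + 7*k + 2).
Normal form (A,B,C) = (1, 1, k**3 + 3*k**2/4 + 7*k/12 + 1/6).
Set up (1)·f(k+1) − (1)·f(k) − (k**3 + 3*k**2/4 + 7*k/12 + 1/6) = 0.
deg f ≤ 4 (via 0,0,3).
Coefficient equations give f(k) = k**2*(3*k**2 - 3*k + 2)/12.
So s_k = (B(k−1)f/C)·t_k = (k**2*(3*k**2 - 3*k + 2)/(12*k**3 + 9*k**2 + 7*k + 2))·t_k = k**2*(-3*k**2 + 3*k - 2).
Verify: -12*k**3 - 9*k**2 - 7*k - 2 matches t_k.
Evaluate s at k=10 and k=0: -27200 and 0; difference -27200.

Σ = -27200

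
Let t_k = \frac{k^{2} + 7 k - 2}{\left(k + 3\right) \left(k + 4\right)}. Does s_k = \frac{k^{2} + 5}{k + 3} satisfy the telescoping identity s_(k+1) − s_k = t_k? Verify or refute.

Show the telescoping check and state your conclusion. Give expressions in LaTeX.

s_(k+1) = ((k + 1)**2 + 5)/(k + 4)
s_(k+1) − s_k = (k**2 + 7*k - 2)/(k**2 + 7*k + 12)
(s_(k+1) − s_k) − t_k = 0

Valid — Δs_k = t_k.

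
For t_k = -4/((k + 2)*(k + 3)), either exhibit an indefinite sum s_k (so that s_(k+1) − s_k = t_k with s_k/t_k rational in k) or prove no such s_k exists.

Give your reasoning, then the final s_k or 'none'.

The ratio is (k + 2)/(k + 4).
So A=k + 2 and B=k + 4, with C=1.
Key eq: (k + 2)·f(k+1) = (k + 3)·f(k) + (1).
deg f ≤ 1 (via 1,1,0).
Solving with deg f ≤ 1: f(k) = k/2.
Get s_k = R·t_k = -2*k/(k + 2) with R(k) = B(k−1)f(k)/C(k) = k*(k + 3)/2.
Verify: -4/(k**2 + 5*k + 6) matches t_k.

s_k = -2*k/(k + 2)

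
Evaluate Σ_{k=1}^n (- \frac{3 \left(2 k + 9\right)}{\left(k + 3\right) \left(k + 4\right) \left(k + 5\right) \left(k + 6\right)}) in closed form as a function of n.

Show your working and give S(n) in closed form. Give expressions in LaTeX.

Step 1: r(k) = (k + 3)*(2*k + 11)/((k + 7)*(2*k + 9)).
Take A(k)=k + 3, B(k)=k + 7, C(k)=k + 9/2.
f must satisfy (k + 3)·f(k+1) − (k + 6)·f(k) = k + 9/2.
Degrees (1,1,1) ⇒ d ≤ 3.
A polynomial solution: f(k) = k*(k + 4)*(k + 8)/30.
Then R = B(k−1)f/C = k*(k + 4)*(k + 6)*(k + 8)/(15*(2*k + 9)), so s_k = R(k)·t_k = k*(-k - 8)/(5*(k**2 + 8*k + 15)).
s_(k+1) − s_k = 3*(-2*k - 9)/(k**4 + 18*k**3 + 119*k**2 + 342*k + 360) = t_k.
Telescope: S(n) = s_(n+1) − s_(1) = (-n**2 - 10*n - 9)/(5*(n**2 + 10*n + 24)) − (-3/40) = n*(-n - 10)/(8*(n**2 + 10*n + 24)).

S(n) = \frac{n \left(- n - 10\right)}{8 \left(n^{2} + 10 n + 24\right)}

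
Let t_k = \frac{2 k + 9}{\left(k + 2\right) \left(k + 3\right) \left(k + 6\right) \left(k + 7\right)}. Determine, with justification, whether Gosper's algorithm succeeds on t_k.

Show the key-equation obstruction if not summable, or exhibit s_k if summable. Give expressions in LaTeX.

Yes. s_k = \frac{k \left(k + 8\right)}{12 \left(k^{2} + 8 k + 12\right)}.

Compute t_(k+1)/t_k: get (k + 2)*(k + 6)*(2*k + 11)/((k + 4)*(k + 8)*(2*k + 9)).
Normal form (A,B,C) = (k + 2, k + 8, k**3 + 27*k**2/2 + 121*k/2 + 90).
Need (k + 2)·f(k+1) − (k + 7)·f(k) = k**3 + 27*k**2/2 + 121*k/2 + 90.
deg f ≤ 5 (via 1,1,3).
Solve for f: f(k) = k*(k + 3)*(k + 4)*(k + 5)*(k + 8)/24 (degree 5 ≤ 5).
Get s_k = R·t_k = k*(k + 8)/(12*(k**2 + 8*k + 12)) with R(k) = B(k−1)f(k)/C(k) = k*(k + 3)*(k + 7)*(k + 8)/(12*(2*k + 9)).
s_(k+1) − s_k = (2*k + 9)/(k**4 + 18*k**3 + 113*k**2 + 288*k + 252) = t_k.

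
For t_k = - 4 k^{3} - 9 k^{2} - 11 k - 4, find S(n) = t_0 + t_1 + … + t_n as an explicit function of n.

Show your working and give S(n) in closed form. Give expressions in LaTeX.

S(n) = - n^{4} - 5 n^{3} - 11 n^{2} - 11 n - 4

t_(k+1)/t_k = (4*k**3 + 21*k**2 + 41*k + 28)/(4*k**3 + 9*k**2 + 11*k + 4).
Factor: A=1; B=1; C=k**3 + 9*k**2/4 + 11*k/4 + 1.
Need (1)·f(k+1) − (1)·f(k) = k**3 + 9*k**2/4 + 11*k/4 + 1.
From deg A=0, deg B=0, deg C=3: d=4.
Solve for f: f(k) = k**2*(k**2 + k + 2)/4 (degree 4 ≤ 4).
R(k) = B(k−1)·f(k)/C(k) = k**2*(k**2 + k + 2)/(4*k**3 + 9*k**2 + 11*k + 4); s_k = R·t_k = k**2*(-k**2 - k - 2).
Verify: -4*k**3 - 9*k**2 - 11*k - 4 matches t_k.
Evaluate: s_(n+1) = -n**4 - 5*n**3 - 11*n**2 - 11*n - 4; subtract s_(0) = 0 ⇒ S(n) = -n**4 - 5*n**3 - 11*n**2 - 11*n - 4.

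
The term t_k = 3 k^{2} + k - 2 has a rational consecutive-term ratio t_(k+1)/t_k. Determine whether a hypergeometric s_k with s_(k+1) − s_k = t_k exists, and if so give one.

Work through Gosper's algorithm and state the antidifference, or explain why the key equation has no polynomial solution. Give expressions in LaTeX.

Ratio r(k) = (k + 3*(k + 1)**2 - 1)/(3*k**2 + k - 2).
A = 1, B = 1, C = k**2 + k/3 - 2/3.
Key eq: (1)·f(k+1) = (1)·f(k) + (k**2 + k/3 - 2/3).
Degrees (0,0,2) ⇒ d ≤ 3.
Solving with deg f ≤ 3: f(k) = k*(k - 2)*(k + 1)/3.
Then R = B(k−1)f/C = k*(k - 2)/(3*k - 2), so s_k = R(k)·t_k = k*(k**2 - k - 2).
Verify: 3*k**2 + k - 2 matches t_k.

s_k = k \left(k^{2} - k - 2\right)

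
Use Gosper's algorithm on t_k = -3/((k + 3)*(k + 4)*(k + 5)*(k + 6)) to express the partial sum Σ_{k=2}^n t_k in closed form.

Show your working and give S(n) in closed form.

S(n) = (-n**3 - 15*n**2 - 74*n + 90)/(210*(n**3 + 15*n**2 + 74*n + 120))

t_(k+1)/t_k = (k + 3)/(k + 7).
A = k + 3, B = k + 7, C = 1.
Need (k + 3)·f(k+1) − (k + 6)·f(k) = 1.
deg f ≤ 3 (via 1,1,0).
Solving with deg f ≤ 3: f(k) = k*(k**2 + 12*k + 47)/180.
Then R = B(k−1)f/C = k*(k + 6)*(k**2 + 12*k + 47)/180, so s_k = R(k)·t_k = k*(-k**2 - 12*k - 47)/(60*(k + 3)*(k + 4)*(k + 5)).
Δs = -3/(k**4 + 18*k**3 + 119*k**2 + 342*k + 360), as required.
s_(n+1) = (-n**3 - 15*n**2 - 74*n - 60)/(60*(n**3 + 15*n**2 + 74*n + 120)) and s_(2) = -1/84, so S(n) = (-n**3 - 15*n**2 - 74*n + 90)/(210*(n**3 + 15*n**2 + 74*n + 120)).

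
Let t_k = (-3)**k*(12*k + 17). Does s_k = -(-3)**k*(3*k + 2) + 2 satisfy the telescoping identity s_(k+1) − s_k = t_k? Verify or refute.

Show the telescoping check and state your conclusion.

Valid — Δs_k = t_k.

s_(k+1) = 3*(-3)**k*(3*k + 5) + 2
s_(k+1) − s_k = (-3)**k*(12*k + 17)
(s_(k+1) − s_k) − t_k = 0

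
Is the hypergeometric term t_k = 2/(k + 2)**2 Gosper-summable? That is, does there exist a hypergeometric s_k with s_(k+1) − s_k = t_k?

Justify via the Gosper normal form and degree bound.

Ratio r(k) = (k + 2)**2/(k + 3)**2.
Gosper form: A/B · C(k+1)/C(k) with A=k**2 + 4*k + 4, B=k**2 + 6*k + 9, C=1.
Key eq: (k**2 + 4*k + 4)·f(k+1) = (k**2 + 4*k + 4)·f(k) + (1).
Bound: deg f ≤ 0.
Put f(k) = c0: A·f(k+1) − B(k−1)·f(k) − C = -1; need -1 = 0 — inconsistent ⇒ no f, not summable.

No. Not Gosper-summable.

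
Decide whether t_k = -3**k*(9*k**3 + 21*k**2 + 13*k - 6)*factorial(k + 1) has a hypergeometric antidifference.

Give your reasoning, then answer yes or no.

Ratio r(k) = 3*(9*k**4 + 66*k**3 + 178*k**2 + 201*k + 74)/(9*k**3 + 21*k**2 + 13*k - 6).
So A=3*k + 6 and B=1, with C=k**3 + 7*k**2/3 + 13*k/9 - 2/3.
Need (3*k + 6)·f(k+1) − (1)·f(k) = k**3 + 7*k**2/3 + 13*k/9 - 2/3.
Bound: deg f ≤ 2.
Solving with deg f ≤ 2: f(k) = k*(3*k - 4)/9.
So s_k = (B(k−1)f/C)·t_k = (k*(3*k - 4)/(9*k**3 + 21*k**2 + 13*k - 6))·t_k = -3**k*k*(3*k - 4)*factorial(k + 1).
Check: Δs_k = -3**k*(9*k**3 + 21*k**2 + 13*k - 6)*factorial(k + 1). ✓

Yes. s_k = -3**k*k*(3*k - 4)*factorial(k + 1).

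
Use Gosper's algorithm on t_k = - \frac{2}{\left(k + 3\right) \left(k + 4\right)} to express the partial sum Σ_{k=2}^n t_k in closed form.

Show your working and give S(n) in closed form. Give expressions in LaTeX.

The ratio is (k + 3)/(k + 5).
Factor: A=k + 3; B=k + 5; C=1.
Solve (k + 3)·f(k+1) − (k + 4)·f(k) = 1.
d = 1 from the (1,1,0) case.
Coefficient equations give f(k) = k/3.
Certificate R = B(k−1)f/C = k*(k + 4)/3 gives s_k = -2*k/(3*k + 9).
Verify: -2/(k**2 + 7*k + 12) matches t_k.
s_(n+1) = 2*(-n - 1)/(3*(n + 4)) and s_(2) = -4/15, so S(n) = 2*(1 - n)/(5*(n + 4)).

S(n) = \frac{2 \left(1 - n\right)}{5 \left(n + 4\right)}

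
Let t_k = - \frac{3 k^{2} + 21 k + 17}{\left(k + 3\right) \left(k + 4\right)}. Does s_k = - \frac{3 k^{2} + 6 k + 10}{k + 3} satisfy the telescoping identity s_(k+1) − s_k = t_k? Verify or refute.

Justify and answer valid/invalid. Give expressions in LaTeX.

valid; difference matches t_k

s_(k+1) = (-3*k**2 - 12*k - 19)/(k + 4)
s_(k+1) − s_k = (-3*k**2 - 21*k - 17)/(k**2 + 7*k + 12)
(s_(k+1) − s_k) − t_k = 0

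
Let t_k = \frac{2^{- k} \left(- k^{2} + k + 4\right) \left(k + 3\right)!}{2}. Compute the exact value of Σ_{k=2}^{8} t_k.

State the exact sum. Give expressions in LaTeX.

Compute t_(k+1)/t_k: get (k**3 + 5*k**2 - 16)/(2*(k**2 - k - 4)).
Normal form (A,B,C) = (k/2 + 2, 1, k**2 - k - 4).
Solve (k/2 + 2)·f(k+1) − (1)·f(k) = k**2 - k - 4.
d = 1 from the (1,0,2) case.
A polynomial solution: f(k) = 2*(k - 4).
Get s_k = R·t_k = -(k - 4)*factorial(k + 3)/2**k with R(k) = B(k−1)f(k)/C(k) = 2*(k - 4)/(k**2 - k - 4).
Δs = (-k**2 + k + 4)*factorial(k + 3)/(2*2**k), as required.
Σ_(k=2)^(8) t_k = s_(9) − s_(2) = -4677750 − (60) = -4677810.

Σ = -4677810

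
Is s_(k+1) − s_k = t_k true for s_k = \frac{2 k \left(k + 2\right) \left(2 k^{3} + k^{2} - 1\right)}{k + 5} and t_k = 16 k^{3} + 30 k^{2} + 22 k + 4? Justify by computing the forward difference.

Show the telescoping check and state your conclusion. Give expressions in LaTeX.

s_(k+1) = 2*(k + 1)*(k + 3)*(2*(k + 1)**3 + (k + 1)**2 - 1)/(k + 6)
s_(k+1) − s_k = 2*(8*k**5 + 85*k**4 + 254*k**3 + 315*k**2 + 178*k + 30)/(k**2 + 11*k + 30)
(s_(k+1) − s_k) − t_k = 12*(-3*k**4 - 27*k**3 - 43*k**2 - 29*k - 5)/(k**2 + 11*k + 30)

Invalid: residual \frac{12 \left(- 3 k^{4} - 27 k^{3} - 43 k^{2} - 29 k - 5\right)}{k^{2} + 11 k + 30} ≠ 0.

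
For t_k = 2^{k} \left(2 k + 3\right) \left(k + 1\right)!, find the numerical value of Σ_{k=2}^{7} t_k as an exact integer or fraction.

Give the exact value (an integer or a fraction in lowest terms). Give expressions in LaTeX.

t_(k+1)/t_k = 2*(k + 2)*(2*k + 5)/(2*k + 3).
Gosper form: A/B · C(k+1)/C(k) with A=2*k + 4, B=1, C=k + 3/2.
f must satisfy (2*k + 4)·f(k+1) − (1)·f(k) = k + 3/2.
d = 0 from the (1,0,1) case.
Match coefficients ⇒ f(k) = 1/2.
R(k) = B(k−1)·f(k)/C(k) = 1/(2*k + 3); s_k = R·t_k = 2**k*factorial(k + 1).
Δs = 2**k*(2*k + 3)*factorial(k + 1), as required.
Evaluate s at k=8 and k=2: 92897280 and 24; difference 92897256.

Σ = 92897256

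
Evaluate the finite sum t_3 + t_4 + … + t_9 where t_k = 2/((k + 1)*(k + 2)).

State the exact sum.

t_(k+1)/t_k = (k + 1)/(k + 3).
A = k + 1, B = k + 3, C = 1.
Need (k + 1)·f(k+1) − (k + 2)·f(k) = 1.
Degrees (1,1,0) ⇒ d ≤ 1.
Solving with deg f ≤ 1: f(k) = k.
Certificate R = B(k−1)f/C = k*(k + 2) gives s_k = 2*k/(k + 1).
s_(k+1) − s_k = 2/(k**2 + 3*k + 2) = t_k.
Σ_(k=3)^(9) t_k = s_(10) − s_(3) = 20/11 − (3/2) = 7/22.

Σ = 7/22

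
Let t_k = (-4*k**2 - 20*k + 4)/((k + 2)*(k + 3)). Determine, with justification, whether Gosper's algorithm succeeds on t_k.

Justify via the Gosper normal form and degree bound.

Yes. s_k = 2*k*(3 - 2*k)/(k + 2).

t_(k+1)/t_k = (k + 2)*(5*k + (k + 1)**2 + 4)/((k + 4)*(k**2 + 5*k - 1)).
Gosper form: A/B · C(k+1)/C(k) with A=k + 2, B=k + 4, C=k**2 + 5*k - 1.
Need (k + 2)·f(k+1) − (k + 3)·f(k) = k**2 + 5*k - 1.
deg f ≤ 2 (via 1,1,2).
Solving with deg f ≤ 2: f(k) = k*(2*k - 3)/2.
Then R = B(k−1)f/C = k*(k + 3)*(2*k - 3)/(2*(k**2 + 5*k - 1)), so s_k = R(k)·t_k = 2*k*(3 - 2*k)/(k + 2).
Δs = 4*(-k**2 - 5*k + 1)/(k**2 + 5*k + 6), as required.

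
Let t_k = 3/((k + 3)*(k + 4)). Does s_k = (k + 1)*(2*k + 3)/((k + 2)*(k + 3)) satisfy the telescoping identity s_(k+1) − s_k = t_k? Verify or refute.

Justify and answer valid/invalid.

s_(k+1) = (k + 2)*(2*k + 5)/((k + 3)*(k + 4))
s_(k+1) − s_k = (5*k + 8)/(k**3 + 9*k**2 + 26*k + 24)
(s_(k+1) − s_k) − t_k = 2*(k + 1)/(k**3 + 9*k**2 + 26*k + 24)

Invalid: residual 2*(k + 1)/(k**3 + 9*k**2 + 26*k + 24) ≠ 0.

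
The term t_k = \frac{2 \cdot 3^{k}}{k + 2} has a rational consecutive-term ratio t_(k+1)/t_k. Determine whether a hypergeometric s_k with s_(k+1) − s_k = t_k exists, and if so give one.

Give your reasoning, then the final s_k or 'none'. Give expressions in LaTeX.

no hypergeometric antidifference exists

Compute t_(k+1)/t_k: get 3*(k + 2)/(k + 3).
Factor: A=3*k + 6; B=k + 3; C=1.
Key eq: (3*k + 6)·f(k+1) = (k + 2)·f(k) + (1).
From deg A=1, deg B=1, deg C=0: d=-1.
d = -1 < 0 ⇒ no nonzero polynomial f; not summable.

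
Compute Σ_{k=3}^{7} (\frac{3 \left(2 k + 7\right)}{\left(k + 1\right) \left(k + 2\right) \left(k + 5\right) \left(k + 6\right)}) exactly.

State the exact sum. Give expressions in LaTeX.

The ratio is (k + 1)*(k + 5)*(2*k + 9)/((k + 3)*(k + 7)*(2*k + 7)).
Gosper form: A/B · C(k+1)/C(k) with A=k + 1, B=k + 7, C=k**3 + 21*k**2/2 + 73*k/2 + 42.
Need (k + 1)·f(k+1) − (k + 6)·f(k) = k**3 + 21*k**2/2 + 73*k/2 + 42.
Bound: deg f ≤ 5.
Solve for f: f(k) = k*(k + 2)*(k + 3)*(k + 4)*(k + 6)/10 (degree 5 ≤ 5).
R(k) = B(k−1)·f(k)/C(k) = k*(k + 2)*(k + 6)**2/(5*(2*k + 7)); s_k = R·t_k = 3*k*(k + 6)/(5*(k**2 + 6*k + 5)).
s_(k+1) − s_k = 3*(2*k + 7)/(k**4 + 14*k**3 + 65*k**2 + 112*k + 60) = t_k.
Evaluate s at k=8 and k=3: 112/195 and 81/160; difference 85/1248.

Σ = 85/1248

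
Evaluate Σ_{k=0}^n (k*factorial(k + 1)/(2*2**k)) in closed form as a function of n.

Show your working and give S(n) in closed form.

S(n) = -1 + factorial(n + 2)/(2*2**n)

Compute t_(k+1)/t_k: get (k + 1)*(k + 2)/(2*k).
Normal form (A,B,C) = (k/2 + 1, 1, k).
Solve (k/2 + 1)·f(k+1) − (1)·f(k) = k.
d = 0 from the (1,0,1) case.
Coefficient equations give f(k) = 2.
Get s_k = R·t_k = factorial(k + 1)/2**k with R(k) = B(k−1)f(k)/C(k) = 2/k.
Verify: k*factorial(k + 1)/(2*2**k) matches t_k.
s_(n+1) = 2**(-n - 1)*factorial(n + 2) and s_(0) = 1, so S(n) = -1 + factorial(n + 2)/(2*2**n).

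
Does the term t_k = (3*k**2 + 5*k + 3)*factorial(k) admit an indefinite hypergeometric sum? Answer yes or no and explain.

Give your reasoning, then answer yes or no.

Yes. s_k = (3*k + 2)*factorial(k).

t_(k+1)/t_k = (k + 1)*(5*k + 3*(k + 1)**2 + 8)/(3*k**2 + 5*k + 3).
Normal form (A,B,C) = (k + 1, 1, k**2 + 5*k/3 + 1).
f must satisfy (k + 1)·f(k+1) − (1)·f(k) = k**2 + 5*k/3 + 1.
deg f ≤ 1 (via 1,0,2).
Match coefficients ⇒ f(k) = (3*k + 2)/3.
So s_k = (B(k−1)f/C)·t_k = ((3*k + 2)/(3*k**2 + 5*k + 3))·t_k = (3*k + 2)*factorial(k).
Δs = (3*k**2 + 5*k + 3)*factorial(k), as required.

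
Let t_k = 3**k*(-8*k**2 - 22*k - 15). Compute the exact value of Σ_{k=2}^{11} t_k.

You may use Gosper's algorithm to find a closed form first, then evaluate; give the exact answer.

Step 1: r(k) = 3*(8*k**2 + 38*k + 45)/(8*k**2 + 22*k + 15).
Factor: A=3; B=1; C=k**2 + 11*k/4 + 15/8.
Key eq: (3)·f(k+1) = (1)·f(k) + (k**2 + 11*k/4 + 15/8).
Bound: deg f ≤ 2.
Match coefficients ⇒ f(k) = (4*k**2 - k + 3)/8.
Certificate R = B(k−1)f/C = (4*k**2 - k + 3)/((2*k + 3)*(4*k + 5)) gives s_k = 3**k*(-4*k**2 + k - 3).
Verify: 3**k*(-8*k**2 - 22*k - 15) matches t_k.
Σ_(k=2)^(11) t_k = s_(12) − s_(2) = -301327047 − (-153) = -301326894.

Σ = -301326894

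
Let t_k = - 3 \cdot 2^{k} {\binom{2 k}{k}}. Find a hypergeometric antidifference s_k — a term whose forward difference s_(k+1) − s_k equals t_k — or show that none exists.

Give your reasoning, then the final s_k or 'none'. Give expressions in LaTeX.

none (Gosper's algorithm certifies no s_k)

Compute t_(k+1)/t_k: get 4*(2*k + 1)/(k + 1).
Factor: A=8*k + 4; B=k + 1; C=1.
Solve (8*k + 4)·f(k+1) − (k)·f(k) = 1.
Degrees (1,1,0) ⇒ d ≤ -1.
Negative degree bound (-1): no f exists, t_k not Gosper-summable.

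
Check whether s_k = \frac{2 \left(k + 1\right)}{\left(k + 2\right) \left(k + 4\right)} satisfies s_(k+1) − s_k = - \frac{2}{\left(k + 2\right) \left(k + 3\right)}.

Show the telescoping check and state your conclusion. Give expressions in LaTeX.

Invalid: residual \frac{6 \left(2 k + 7\right)}{k^{4} + 14 k^{3} + 71 k^{2} + 154 k + 120} ≠ 0.

s_(k+1) = 2*(k + 2)/((k + 3)*(k + 5))
s_(k+1) − s_k = 2*(-k**2 - 3*k + 1)/(k**4 + 14*k**3 + 71*k**2 + 154*k + 120)
(s_(k+1) − s_k) − t_k = 6*(2*k + 7)/(k**4 + 14*k**3 + 71*k**2 + 154*k + 120)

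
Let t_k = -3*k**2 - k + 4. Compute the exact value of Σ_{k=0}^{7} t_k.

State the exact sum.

Ratio r(k) = k*(3*k + 7)/(3*k**2 + k - 4).
Factor: A=1; B=1; C=k**2 + k/3 - 4/3.
f must satisfy (1)·f(k+1) − (1)·f(k) = k**2 + k/3 - 4/3.
deg f ≤ 3 (via 0,0,2).
Solve for f: f(k) = k*(k**2 - k - 4)/3 (degree 3 ≤ 3).
So s_k = (B(k−1)f/C)·t_k = (k*(k**2 - k - 4)/((k - 1)*(3*k + 4)))·t_k = k*(-k**2 + k + 4).
Δs = -3*k**2 - k + 4, as required.
Evaluate s at k=8 and k=0: -416 and 0; difference -416.

Σ = -416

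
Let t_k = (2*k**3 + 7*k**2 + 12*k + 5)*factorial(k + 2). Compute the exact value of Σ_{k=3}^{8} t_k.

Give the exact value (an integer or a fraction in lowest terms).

Ratio r(k) = (2*k**4 + 19*k**3 + 71*k**2 + 122*k + 78)/(2*k**3 + 7*k**2 + 12*k + 5).
A = k + 3, B = 1, C = k**3 + 7*k**2/2 + 6*k + 5/2.
Set up (k + 3)·f(k+1) − (1)·f(k) − (k**3 + 7*k**2/2 + 6*k + 5/2) = 0.
From deg A=1, deg B=0, deg C=3: d=2.
Coefficient equations give f(k) = (2*k**2 - k + 1)/2.
Then R = B(k−1)f/C = (2*k**2 - k + 1)/(2*k**3 + 7*k**2 + 12*k + 5), so s_k = R(k)·t_k = (2*k**2 - k + 1)*factorial(k + 2).
Δs = (2*k**3 + 7*k**2 + 12*k + 5)*factorial(k + 2), as required.
Telescoping: Σ = s_(9) − s_(3) = 6147187200 − (1920) = 6147185280.

Σ = 6147185280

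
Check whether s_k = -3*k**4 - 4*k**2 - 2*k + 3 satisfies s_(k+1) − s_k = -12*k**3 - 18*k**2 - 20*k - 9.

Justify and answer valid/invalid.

s_(k+1) = -2*k - 3*(k + 1)**4 - 4*(k + 1)**2 + 1
s_(k+1) − s_k = -12*k**3 - 18*k**2 - 20*k - 9
(s_(k+1) − s_k) − t_k = 0

Valid — Δs_k = t_k.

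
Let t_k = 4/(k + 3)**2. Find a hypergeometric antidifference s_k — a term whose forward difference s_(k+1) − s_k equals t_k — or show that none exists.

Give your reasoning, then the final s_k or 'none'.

The ratio is (k + 3)**2/(k + 4)**2.
Normal form (A,B,C) = (k**2 + 6*k + 9, k**2 + 8*k + 16, 1).
f must satisfy (k**2 + 6*k + 9)·f(k+1) − (k**2 + 6*k + 9)·f(k) = 1.
d = 0 from the (2,2,0) case.
Write f(k) = c0. Then LHS − RHS = -1, requiring -1 = 0: contradictory. No certificate.

none — t_k is not Gosper-summable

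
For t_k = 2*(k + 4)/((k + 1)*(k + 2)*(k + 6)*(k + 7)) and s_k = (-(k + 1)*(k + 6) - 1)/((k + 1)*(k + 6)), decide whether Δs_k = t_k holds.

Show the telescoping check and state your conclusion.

valid (s_(k+1) − s_k reduces to t_k)

s_(k+1) = (-(k + 2)*(k + 7) - 1)/((k + 2)*(k + 7))
s_(k+1) − s_k = 2*(k + 4)/(k**4 + 16*k**3 + 83*k**2 + 152*k + 84)
(s_(k+1) − s_k) − t_k = 0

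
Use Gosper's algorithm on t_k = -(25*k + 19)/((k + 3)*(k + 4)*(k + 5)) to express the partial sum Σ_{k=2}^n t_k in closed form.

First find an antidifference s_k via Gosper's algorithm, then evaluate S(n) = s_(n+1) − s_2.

S(n) = (-97*n**2 - 123*n + 220)/(30*(n**2 + 9*n + 20))

r(k) = (k + 3)*(25*k + 44)/((k + 6)*(25*k + 19)) after simplifying.
So A=k + 3 and B=k + 6, with C=k + 19/25.
Set up (k + 3)·f(k+1) − (k + 5)·f(k) − (k + 19/25) = 0.
d = 2 from the (1,1,1) case.
A polynomial solution: f(k) = k*(47*k + 29)/300.
Certificate R = B(k−1)f/C = k*(k + 5)*(47*k + 29)/(12*(25*k + 19)) gives s_k = k*(-47*k - 29)/(12*(k + 3)*(k + 4)).
Check: Δs_k = (-25*k - 19)/(k**3 + 12*k**2 + 47*k + 60). ✓
Evaluate: s_(n+1) = (-47*n**2 - 123*n - 76)/(12*(n**2 + 9*n + 20)); subtract s_(2) = -41/60 ⇒ S(n) = (-97*n**2 - 123*n + 220)/(30*(n**2 + 9*n + 20)).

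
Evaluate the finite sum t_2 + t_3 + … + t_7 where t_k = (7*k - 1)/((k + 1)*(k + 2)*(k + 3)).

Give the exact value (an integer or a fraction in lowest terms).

r(k) = (k + 1)*(7*k + 6)/((k + 4)*(7*k - 1)) after simplifying.
Take A(k)=k + 1, B(k)=k + 4, C(k)=k - 1/7.
Key eq: (k + 1)·f(k+1) = (k + 3)·f(k) + (k - 1/7).
From deg A=1, deg B=1, deg C=1: d=2.
Solve for f: f(k) = k*(3*k - 5)/14 (degree 2 ≤ 2).
Certificate R = B(k−1)f/C = k*(k + 3)*(3*k - 5)/(2*(7*k - 1)) gives s_k = k*(3*k - 5)/(2*(k + 1)*(k + 2)).
Verify: (7*k - 1)/(k**3 + 6*k**2 + 11*k + 6) matches t_k.
Evaluate s at k=8 and k=2: 38/45 and 1/12; difference 137/180.

Σ = 137/180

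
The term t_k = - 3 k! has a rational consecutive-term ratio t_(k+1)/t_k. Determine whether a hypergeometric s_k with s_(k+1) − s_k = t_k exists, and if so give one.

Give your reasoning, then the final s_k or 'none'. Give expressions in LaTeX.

no hypergeometric antidifference exists

Ratio r(k) = k + 1.
Take A(k)=k + 1, B(k)=1, C(k)=1.
Key eq: (k + 1)·f(k+1) = (1)·f(k) + (1).
Bound: deg f ≤ -1.
Negative degree bound (-1): no f exists, t_k not Gosper-summable.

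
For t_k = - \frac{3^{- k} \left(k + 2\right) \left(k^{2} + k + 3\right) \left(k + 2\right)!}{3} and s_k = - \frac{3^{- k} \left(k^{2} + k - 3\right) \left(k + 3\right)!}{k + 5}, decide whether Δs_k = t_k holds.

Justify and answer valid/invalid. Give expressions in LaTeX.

Invalid: residual \frac{2 \cdot 3^{- k} \left(k^{4} + 8 k^{3} + 17 k^{2} + 28 k + 39\right) \left(k + 2\right)!}{3 \left(k + 5\right) \left(k + 6\right)} ≠ 0.

s_(k+1) = -(k**2 + 3*k - 1)*factorial(k + 4)/(3*3**k*(k + 6))
s_(k+1) − s_k = -(k**4 + 9*k**3 + 25*k**2 + 42*k + 34)*factorial(k + 3)/(3*3**k*(k + 5)*(k + 6))
(s_(k+1) − s_k) − t_k = 2*(k**4 + 8*k**3 + 17*k**2 + 28*k + 39)*factorial(k + 2)/(3*3**k*(k + 5)*(k + 6))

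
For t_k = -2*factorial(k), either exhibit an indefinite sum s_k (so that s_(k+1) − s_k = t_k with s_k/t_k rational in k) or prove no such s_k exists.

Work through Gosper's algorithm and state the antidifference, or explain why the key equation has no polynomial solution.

no hypergeometric antidifference exists

t_(k+1)/t_k = k + 1.
Factor: A=k + 1; B=1; C=1.
Need (k + 1)·f(k+1) − (1)·f(k) = 1.
From deg A=1, deg B=0, deg C=0: d=-1.
Negative degree bound (-1): no f exists, t_k not Gosper-summable.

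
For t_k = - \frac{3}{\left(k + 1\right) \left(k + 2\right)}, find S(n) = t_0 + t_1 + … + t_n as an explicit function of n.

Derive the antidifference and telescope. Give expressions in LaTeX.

S(n) = \frac{3 \left(- n - 1\right)}{n + 2}

r(k) = (k + 1)/(k + 3) after simplifying.
A = k + 1, B = k + 3, C = 1.
Solve (k + 1)·f(k+1) − (k + 2)·f(k) = 1.
Degrees (1,1,0) ⇒ d ≤ 1.
Solve for f: f(k) = k (degree 1 ≤ 1).
R(k) = B(k−1)·f(k)/C(k) = k*(k + 2); s_k = R·t_k = -3*k/(k + 1).
Check: Δs_k = -3/(k**2 + 3*k + 2). ✓
s_(n+1) = 3*(-n - 1)/(n + 2) and s_(0) = 0, so S(n) = 3*(-n - 1)/(n + 2).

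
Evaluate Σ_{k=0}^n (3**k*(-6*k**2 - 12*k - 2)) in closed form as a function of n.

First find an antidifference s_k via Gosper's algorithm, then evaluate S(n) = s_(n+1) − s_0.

t_(k+1)/t_k = 3*(3*k**2 + 12*k + 10)/(3*k**2 + 6*k + 1).
Gosper form: A/B · C(k+1)/C(k) with A=3, B=1, C=k**2 + 2*k + 1/3.
Key eq: (3)·f(k+1) = (1)·f(k) + (k**2 + 2*k + 1/3).
From deg A=0, deg B=0, deg C=2: d=2.
A polynomial solution: f(k) = (3*k**2 - 3*k + 1)/6.
Then R = B(k−1)f/C = (3*k**2 - 3*k + 1)/(2*(3*k**2 + 6*k + 1)), so s_k = R(k)·t_k = 3**k*(-3*k**2 + 3*k - 1).
Δs = 3**k*(-6*k**2 - 12*k - 2), as required.
Evaluate: s_(n+1) = 3**(n + 1)*(-3*n**2 - 3*n - 1); subtract s_(0) = -1 ⇒ S(n) = -3**(n + 1) - 3**(n + 2)*n**2 - 3**(n + 2)*n + 1.

S(n) = -3**(n + 1) - 3**(n + 2)*n**2 - 3**(n + 2)*n + 1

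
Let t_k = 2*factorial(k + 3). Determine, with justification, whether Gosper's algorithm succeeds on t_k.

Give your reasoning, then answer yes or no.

No — t_k has no hypergeometric antidifference.

Step 1: r(k) = k + 4.
Gosper form: A/B · C(k+1)/C(k) with A=k + 4, B=1, C=1.
Key eq: (k + 4)·f(k+1) = (1)·f(k) + (1).
d = -1 from the (1,0,0) case.
deg f ≤ -1 is impossible — no certificate.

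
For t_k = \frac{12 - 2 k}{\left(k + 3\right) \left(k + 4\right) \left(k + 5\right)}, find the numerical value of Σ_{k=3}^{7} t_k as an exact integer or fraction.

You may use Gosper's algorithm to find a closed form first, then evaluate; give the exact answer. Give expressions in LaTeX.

Σ = 25/924

The ratio is (k - 5)*(k + 3)/((k - 6)*(k + 6)).
A = k + 3, B = k + 6, C = k - 6.
Solve (k + 3)·f(k+1) − (k + 5)·f(k) = k - 6.
Bound: deg f ≤ 2.
Coefficient equations give f(k) = -k*(k + 15)/8.
So s_k = (B(k−1)f/C)·t_k = (-k*(k + 5)*(k + 15)/(8*(k - 6)))·t_k = k*(k + 15)/(4*(k + 3)*(k + 4)).
s_(k+1) − s_k = 2*(6 - k)/(k**3 + 12*k**2 + 47*k + 60) = t_k.
Sum = s_(8) − s_(3); s_(8) = 23/66, s_(3) = 9/28 ⇒ 25/924.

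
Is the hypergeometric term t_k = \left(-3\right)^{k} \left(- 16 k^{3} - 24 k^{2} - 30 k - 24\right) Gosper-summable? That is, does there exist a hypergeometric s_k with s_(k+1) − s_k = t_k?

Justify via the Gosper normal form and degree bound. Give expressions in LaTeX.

Yes. s_k = \left(-3\right)^{k} \left(4 k^{3} - 3 k^{2} + 3 k + 3\right).

t_(k+1)/t_k = 3*(-8*k**3 - 36*k**2 - 63*k - 47)/(8*k**3 + 12*k**2 + 15*k + 12).
Gosper form: A/B · C(k+1)/C(k) with A=-3, B=1, C=k**3 + 3*k**2/2 + 15*k/8 + 3/2.
Set up (-3)·f(k+1) − (1)·f(k) − (k**3 + 3*k**2/2 + 15*k/8 + 3/2) = 0.
Bound: deg f ≤ 3.
Solve for f: f(k) = -(4*k**3 - 3*k**2 + 3*k + 3)/16 (degree 3 ≤ 3).
Certificate R = B(k−1)f/C = -(4*k**3 - 3*k**2 + 3*k + 3)/(2*(8*k**3 + 12*k**2 + 15*k + 12)) gives s_k = (-3)**k*(4*k**3 - 3*k**2 + 3*k + 3).
Δs = (-3)**k*(-16*k**3 - 24*k**2 - 30*k - 24), as required.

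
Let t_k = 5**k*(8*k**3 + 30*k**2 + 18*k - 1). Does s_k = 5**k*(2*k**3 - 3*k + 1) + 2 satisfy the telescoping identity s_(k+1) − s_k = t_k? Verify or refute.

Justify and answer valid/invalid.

s_(k+1) = 5**(k + 1)*(-3*k + 2*(k + 1)**3 - 2) + 2
s_(k+1) − s_k = 5**k*(8*k**3 + 30*k**2 + 18*k - 1)
(s_(k+1) − s_k) − t_k = 0

Valid — Δs_k = t_k.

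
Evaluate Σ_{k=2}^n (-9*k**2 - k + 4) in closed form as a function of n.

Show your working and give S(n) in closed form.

S(n) = -3*n**3 - 5*n**2 + 2*n + 6

Ratio r(k) = (k + 9*(k + 1)**2 - 3)/(9*k**2 + k - 4).
Factor: A=1; B=1; C=k**2 + k/9 - 4/9.
f must satisfy (1)·f(k+1) − (1)·f(k) = k**2 + k/9 - 4/9.
From deg A=0, deg B=0, deg C=2: d=3.
Match coefficients ⇒ f(k) = k*(3*k**2 - 4*k - 3)/9.
So s_k = (B(k−1)f/C)·t_k = (k*(3*k**2 - 4*k - 3)/(9*k**2 + k - 4))·t_k = k*(-3*k**2 + 4*k + 3).
s_(k+1) − s_k = -9*k**2 - k + 4 = t_k.
s_(n+1) = -3*n**3 - 5*n**2 + 2*n + 4 and s_(2) = -2, so S(n) = -3*n**3 - 5*n**2 + 2*n + 6.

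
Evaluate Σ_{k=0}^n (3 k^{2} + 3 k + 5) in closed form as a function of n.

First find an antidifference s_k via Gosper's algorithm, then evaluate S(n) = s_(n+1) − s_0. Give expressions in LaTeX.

t_(k+1)/t_k = (3*k**2 + 9*k + 11)/(3*k**2 + 3*k + 5).
Take A(k)=1, B(k)=1, C(k)=k**2 + k + 5/3.
Solve (1)·f(k+1) − (1)·f(k) = k**2 + k + 5/3.
From deg A=0, deg B=0, deg C=2: d=3.
Match coefficients ⇒ f(k) = k*(k**2 + 4)/3.
Certificate R = B(k−1)f/C = k*(k**2 + 4)/(3*k**2 + 3*k + 5) gives s_k = k*(k**2 + 4).
Check: Δs_k = 3*k**2 + 3*k + 5. ✓
s_(n+1) = n**3 + 3*n**2 + 7*n + 5 and s_(0) = 0, so S(n) = n**3 + 3*n**2 + 7*n + 5.

S(n) = n^{3} + 3 n^{2} + 7 n + 5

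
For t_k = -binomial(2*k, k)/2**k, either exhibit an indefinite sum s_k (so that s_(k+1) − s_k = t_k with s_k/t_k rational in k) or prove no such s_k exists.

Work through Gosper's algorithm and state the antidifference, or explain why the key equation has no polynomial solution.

not Gosper-summable; s_k does not exist

Compute t_(k+1)/t_k: get (2*k + 1)/(k + 1).
So A=2*k + 1 and B=k + 1, with C=1.
Set up (2*k + 1)·f(k+1) − (k)·f(k) − (1) = 0.
d = -1 from the (1,1,0) case.
Negative degree bound (-1): no f exists, t_k not Gosper-summable.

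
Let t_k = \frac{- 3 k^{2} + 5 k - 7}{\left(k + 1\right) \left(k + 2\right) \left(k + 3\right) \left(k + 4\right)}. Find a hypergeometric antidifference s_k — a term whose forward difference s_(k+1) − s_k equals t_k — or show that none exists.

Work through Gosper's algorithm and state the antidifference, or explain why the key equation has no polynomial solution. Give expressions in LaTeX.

s_k = \frac{k \left(- 2 k^{2} - 3 k - 16\right)}{3 \left(k + 1\right) \left(k + 2\right) \left(k + 3\right)}

Step 1: r(k) = (k + 1)*(-5*k + 3*(k + 1)**2 + 2)/((k + 5)*(3*k**2 - 5*k + 7)).
So A=k + 1 and B=k + 5, with C=k**2 - 5*k/3 + 7/3.
Key eq: (k + 1)·f(k+1) = (k + 4)·f(k) + (k**2 - 5*k/3 + 7/3).
Bound: deg f ≤ 3.
A polynomial solution: f(k) = k*(2*k**2 + 3*k + 16)/9.
So s_k = (B(k−1)f/C)·t_k = (k*(k + 4)*(2*k**2 + 3*k + 16)/(3*(3*k**2 - 5*k + 7)))·t_k = k*(-2*k**2 - 3*k - 16)/(3*(k + 1)*(k + 2)*(k + 3)).
s_(k+1) − s_k = (-3*k**2 + 5*k - 7)/(k**4 + 10*k**3 + 35*k**2 + 50*k + 24) = t_k.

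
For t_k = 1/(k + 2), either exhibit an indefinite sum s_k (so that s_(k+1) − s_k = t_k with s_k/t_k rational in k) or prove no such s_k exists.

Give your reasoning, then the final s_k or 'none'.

not Gosper-summable; s_k does not exist

Compute t_(k+1)/t_k: get (k + 2)/(k + 3).
Factor: A=k + 2; B=k + 3; C=1.
Key eq: (k + 2)·f(k+1) = (k + 2)·f(k) + (1).
deg f ≤ 0 (via 1,1,0).
Generic f = c0 gives residual -1; -1 = 0 cannot hold, so t_k is not Gosper-summable.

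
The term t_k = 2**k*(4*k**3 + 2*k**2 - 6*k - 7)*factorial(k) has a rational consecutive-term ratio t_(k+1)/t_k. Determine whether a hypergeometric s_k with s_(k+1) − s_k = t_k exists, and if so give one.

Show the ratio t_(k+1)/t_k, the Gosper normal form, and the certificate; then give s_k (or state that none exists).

r(k) = 2*(4*k**4 + 18*k**3 + 24*k**2 + 3*k - 7)/(4*k**3 + 2*k**2 - 6*k - 7) after simplifying.
Normal form (A,B,C) = (2*k + 2, 1, k**3 + k**2/2 - 3*k/2 - 7/4).
Need (2*k + 2)·f(k+1) − (1)·f(k) = k**3 + k**2/2 - 3*k/2 - 7/4.
d = 2 from the (1,0,3) case.
Match coefficients ⇒ f(k) = (2*k**2 - 4*k - 3)/4.
Then R = B(k−1)f/C = (2*k**2 - 4*k - 3)/(4*k**3 + 2*k**2 - 6*k - 7), so s_k = R(k)·t_k = 2**k*(2*k**2 - 4*k - 3)*factorial(k).
Check: Δs_k = 2**k*(4*k**3 + 2*k**2 - 6*k - 7)*factorial(k). ✓

s_k = 2**k*(2*k**2 - 4*k - 3)*factorial(k)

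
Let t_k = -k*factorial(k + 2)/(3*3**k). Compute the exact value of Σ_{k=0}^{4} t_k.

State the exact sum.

Σ = -506/27

Step 1: r(k) = (k + 1)*(k + 3)/(3*k).
Factor: A=k/3 + 1; B=1; C=k.
Key eq: (k/3 + 1)·f(k+1) = (1)·f(k) + (k).
Degrees (1,0,1) ⇒ d ≤ 0.
Match coefficients ⇒ f(k) = 3.
Then R = B(k−1)f/C = 3/k, so s_k = R(k)·t_k = -factorial(k + 2)/3**k.
Verify: -k*factorial(k + 2)/(3*3**k) matches t_k.
Telescoping: Σ = s_(5) − s_(0) = -560/27 − (-2) = -506/27.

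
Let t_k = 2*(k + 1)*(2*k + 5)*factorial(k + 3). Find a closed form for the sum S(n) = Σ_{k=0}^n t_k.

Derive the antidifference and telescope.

r(k) = (k + 2)*(k + 4)*(2*k + 7)/((k + 1)*(2*k + 5)) after simplifying.
Factor: A=k + 4; B=1; C=k**2 + 7*k/2 + 5/2.
Set up (k + 4)·f(k+1) − (1)·f(k) − (k**2 + 7*k/2 + 5/2) = 0.
Bound: deg f ≤ 1.
Solve for f: f(k) = (2*k - 1)/2 (degree 1 ≤ 1).
R(k) = B(k−1)·f(k)/C(k) = (2*k - 1)/((k + 1)*(2*k + 5)); s_k = R·t_k = 2*(2*k - 1)*factorial(k + 3).
Check: Δs_k = 2*(k + 1)*(2*k + 5)*factorial(k + 3). ✓
s_(n+1) = 2*(2*n + 1)*factorial(n + 4) and s_(0) = -12, so S(n) = 4*n*factorial(n + 4) + 2*factorial(n + 4) + 12.

S(n) = 4*n*factorial(n + 4) + 2*factorial(n + 4) + 12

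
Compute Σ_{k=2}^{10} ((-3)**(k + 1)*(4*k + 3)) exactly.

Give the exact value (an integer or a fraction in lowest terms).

Compute t_(k+1)/t_k: get 3*(-4*k - 7)/(4*k + 3).
Normal form (A,B,C) = (-3, 1, k + 3/4).
Solve (-3)·f(k+1) − (1)·f(k) = k + 3/4.
Bound: deg f ≤ 1.
A polynomial solution: f(k) = -k/4.
Then R = B(k−1)f/C = -k/(4*k + 3), so s_k = R(k)·t_k = 3*(-3)**k*k.
Verify: (-3)**(k + 1)*(4*k + 3) matches t_k.
Telescoping: Σ = s_(11) − s_(2) = -5845851 − (54) = -5845905.

Σ = -5845905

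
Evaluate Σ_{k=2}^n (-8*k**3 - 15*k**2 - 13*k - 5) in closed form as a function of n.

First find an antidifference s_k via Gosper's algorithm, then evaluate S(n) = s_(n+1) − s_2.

Compute t_(k+1)/t_k: get (8*k**3 + 39*k**2 + 67*k + 41)/(8*k**3 + 15*k**2 + 13*k + 5).
Take A(k)=1, B(k)=1, C(k)=k**3 + 15*k**2/8 + 13*k/8 + 5/8.
Key eq: (1)·f(k+1) = (1)·f(k) + (k**3 + 15*k**2/8 + 13*k/8 + 5/8).
Bound: deg f ≤ 4.
Match coefficients ⇒ f(k) = k*(2*k**3 + k**2 + k + 1)/8.
So s_k = (B(k−1)f/C)·t_k = (k*(2*k**3 + k**2 + k + 1)/(8*k**3 + 15*k**2 + 13*k + 5))·t_k = k*(-2*k**3 - k**2 - k - 1).
Δs = -8*k**3 - 15*k**2 - 13*k - 5, as required.
Evaluate: s_(n+1) = -2*n**4 - 9*n**3 - 16*n**2 - 14*n - 5; subtract s_(2) = -46 ⇒ S(n) = -2*n**4 - 9*n**3 - 16*n**2 - 14*n + 41.

S(n) = -2*n**4 - 9*n**3 - 16*n**2 - 14*n + 41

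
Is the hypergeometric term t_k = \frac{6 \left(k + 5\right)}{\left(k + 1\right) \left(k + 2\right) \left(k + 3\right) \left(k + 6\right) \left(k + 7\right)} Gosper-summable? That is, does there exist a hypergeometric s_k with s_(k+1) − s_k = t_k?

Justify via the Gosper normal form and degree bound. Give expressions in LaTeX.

t_(k+1)/t_k = (k + 1)*(k + 6)**2/((k + 4)*(k + 5)*(k + 8)).
Factor: A=k + 1; B=k + 8; C=k**3 + 14*k**2 + 65*k + 100.
f must satisfy (k + 1)·f(k+1) − (k + 7)·f(k) = k**3 + 14*k**2 + 65*k + 100.
Bound: deg f ≤ 6.
Solve for f: f(k) = k*(k + 3)*(k + 4)**2*(k + 5)**2/36 (degree 6 ≤ 6).
R(k) = B(k−1)·f(k)/C(k) = k*(k + 3)*(k + 4)*(k + 7)/36; s_k = R·t_k = k*(k**2 + 9*k + 20)/(6*(k**3 + 9*k**2 + 20*k + 12)).
Check: Δs_k = 6*(k + 5)/(k**5 + 19*k**4 + 131*k**3 + 401*k**2 + 540*k + 252). ✓

Yes. s_k = \frac{k \left(k^{2} + 9 k + 20\right)}{6 \left(k^{3} + 9 k^{2} + 20 k + 12\right)}.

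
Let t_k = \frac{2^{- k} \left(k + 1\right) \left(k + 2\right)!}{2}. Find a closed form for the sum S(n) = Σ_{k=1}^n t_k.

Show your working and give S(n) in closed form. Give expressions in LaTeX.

S(n) = -3 + \frac{2^{- n} \left(n + 3\right)!}{2}

Compute t_(k+1)/t_k: get (k + 2)*(k + 3)/(2*(k + 1)).
Normal form (A,B,C) = (k/2 + 3/2, 1, k + 1).
f must satisfy (k/2 + 3/2)·f(k+1) − (1)·f(k) = k + 1.
Bound: deg f ≤ 0.
A polynomial solution: f(k) = 2.
Certificate R = B(k−1)f/C = 2/(k + 1) gives s_k = factorial(k + 2)/2**k.
s_(k+1) − s_k = (k + 1)*factorial(k + 2)/(2*2**k) = t_k.
Telescope: S(n) = s_(n+1) − s_(1) = 2**(-n - 1)*factorial(n + 3) − (3) = -3 + factorial(n + 3)/(2*2**n).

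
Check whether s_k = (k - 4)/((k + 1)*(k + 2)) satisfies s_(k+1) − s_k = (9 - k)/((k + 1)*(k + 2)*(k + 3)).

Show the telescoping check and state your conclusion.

s_(k+1) = (k - 3)/((k + 2)*(k + 3))
s_(k+1) − s_k = (9 - k)/(k**3 + 6*k**2 + 11*k + 6)
(s_(k+1) − s_k) − t_k = 0

valid; difference matches t_k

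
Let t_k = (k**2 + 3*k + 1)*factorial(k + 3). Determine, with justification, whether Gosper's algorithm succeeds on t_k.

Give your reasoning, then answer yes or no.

Compute t_(k+1)/t_k: get (k + 4)*(3*k + (k + 1)**2 + 4)/(k**2 + 3*k + 1).
Gosper form: A/B · C(k+1)/C(k) with A=k + 4, B=1, C=k**2 + 3*k + 1.
Need (k + 4)·f(k+1) − (1)·f(k) = k**2 + 3*k + 1.
Bound: deg f ≤ 1.
Solve for f: f(k) = k - 1 (degree 1 ≤ 1).
Get s_k = R·t_k = (k - 1)*factorial(k + 3) with R(k) = B(k−1)f(k)/C(k) = (k - 1)/(k**2 + 3*k + 1).
Check: Δs_k = (k**2 + 3*k + 1)*factorial(k + 3). ✓

Yes. s_k = (k - 1)*factorial(k + 3).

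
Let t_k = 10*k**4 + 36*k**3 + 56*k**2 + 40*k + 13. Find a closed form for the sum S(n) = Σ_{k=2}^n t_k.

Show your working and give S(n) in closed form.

S(n) = 2*n**5 + 14*n**4 + 40*n**3 + 57*n**2 + 42*n - 155

Ratio r(k) = (10*k**4 + 76*k**3 + 224*k**2 + 300*k + 155)/(10*k**4 + 36*k**3 + 56*k**2 + 40*k + 13).
Take A(k)=1, B(k)=1, C(k)=k**4 + 18*k**3/5 + 28*k**2/5 + 4*k + 13/10.
Solve (1)·f(k+1) − (1)·f(k) = k**4 + 18*k**3/5 + 28*k**2/5 + 4*k + 13/10.
d = 5 from the (0,0,4) case.
Match coefficients ⇒ f(k) = k*(2*k**4 + 4*k**3 + 4*k**2 + k + 2)/10.
Then R = B(k−1)f/C = k*(2*k**4 + 4*k**3 + 4*k**2 + k + 2)/(10*k**4 + 36*k**3 + 56*k**2 + 40*k + 13), so s_k = R(k)·t_k = k*(2*k**4 + 4*k**3 + 4*k**2 + k + 2).
s_(k+1) − s_k = 10*k**4 + 36*k**3 + 56*k**2 + 40*k + 13 = t_k.
Telescope: S(n) = s_(n+1) − s_(2) = 2*n**5 + 14*n**4 + 40*n**3 + 57*n**2 + 42*n + 13 − (168) = 2*n**5 + 14*n**4 + 40*n**3 + 57*n**2 + 42*n - 155.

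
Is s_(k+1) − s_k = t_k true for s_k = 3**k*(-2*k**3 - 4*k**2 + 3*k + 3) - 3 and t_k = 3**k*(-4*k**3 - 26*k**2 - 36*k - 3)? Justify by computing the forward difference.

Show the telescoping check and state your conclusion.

s_(k+1) = 3*3**k*(3*k - 2*(k + 1)**3 - 4*(k + 1)**2 + 6) - 3
s_(k+1) − s_k = 3**k*(-4*k**3 - 26*k**2 - 36*k - 3)
(s_(k+1) − s_k) − t_k = 0

valid (s_(k+1) − s_k reduces to t_k)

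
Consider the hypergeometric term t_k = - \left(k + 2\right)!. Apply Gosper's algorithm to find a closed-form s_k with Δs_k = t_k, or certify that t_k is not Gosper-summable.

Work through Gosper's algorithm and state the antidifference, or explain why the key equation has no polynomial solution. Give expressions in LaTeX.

no hypergeometric antidifference exists

The ratio is k + 3.
Gosper form: A/B · C(k+1)/C(k) with A=k + 3, B=1, C=1.
f must satisfy (k + 3)·f(k+1) − (1)·f(k) = 1.
Bound: deg f ≤ -1.
Bound -1 < 0, so the key equation has no polynomial solution.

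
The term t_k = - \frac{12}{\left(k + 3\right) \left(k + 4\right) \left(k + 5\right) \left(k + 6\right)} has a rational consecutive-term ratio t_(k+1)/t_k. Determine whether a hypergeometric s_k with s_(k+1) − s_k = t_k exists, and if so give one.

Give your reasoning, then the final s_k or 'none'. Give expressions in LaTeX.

s_k = \frac{k \left(- k^{2} - 12 k - 47\right)}{15 \left(k + 3\right) \left(k + 4\right) \left(k + 5\right)}

Step 1: r(k) = (k + 3)/(k + 7).
A = k + 3, B = k + 7, C = 1.
Key eq: (k + 3)·f(k+1) = (k + 6)·f(k) + (1).
From deg A=1, deg B=1, deg C=0: d=3.
Coefficient equations give f(k) = k*(k**2 + 12*k + 47)/180.
R(k) = B(k−1)·f(k)/C(k) = k*(k + 6)*(k**2 + 12*k + 47)/180; s_k = R·t_k = k*(-k**2 - 12*k - 47)/(15*(k + 3)*(k + 4)*(k + 5)).
Verify: -12/(k**4 + 18*k**3 + 119*k**2 + 342*k + 360) matches t_k.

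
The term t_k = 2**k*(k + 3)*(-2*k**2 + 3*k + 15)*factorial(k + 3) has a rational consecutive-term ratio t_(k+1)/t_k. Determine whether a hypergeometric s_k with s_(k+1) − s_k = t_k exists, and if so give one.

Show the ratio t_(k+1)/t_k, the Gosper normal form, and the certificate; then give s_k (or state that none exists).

r(k) = (k + 4)**2*(6*k - 4*(k + 1)**2 + 36)/((k + 3)*(-2*k**2 + 3*k + 15)) after simplifying.
So A=2*k + 8 and B=1, with C=k**3 + 3*k**2/2 - 12*k - 45/2.
Solve (2*k + 8)·f(k+1) − (1)·f(k) = k**3 + 3*k**2/2 - 12*k - 45/2.
From deg A=1, deg B=0, deg C=3: d=2.
Solve for f: f(k) = (k**2 - 4*k - 3)/2 (degree 2 ≤ 2).
Then R = B(k−1)f/C = (k**2 - 4*k - 3)/((k + 3)*(2*k**2 - 3*k - 15)), so s_k = R(k)·t_k = 2**k*(-k**2 + 4*k + 3)*factorial(k + 3).
Δs = 2**k*(k + 3)*(-2*k**2 + 3*k + 15)*factorial(k + 3), as required.

s_k = 2**k*(-k**2 + 4*k + 3)*factorial(k + 3)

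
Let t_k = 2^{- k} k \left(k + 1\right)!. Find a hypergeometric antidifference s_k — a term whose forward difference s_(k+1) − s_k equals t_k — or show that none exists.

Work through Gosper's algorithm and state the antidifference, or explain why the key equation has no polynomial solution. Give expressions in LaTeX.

s_k = 2^{1 - k} \left(k + 1\right)!

Step 1: r(k) = (k + 1)*(k + 2)/(2*k).
Normal form (A,B,C) = (k/2 + 1, 1, k).
Set up (k/2 + 1)·f(k+1) − (1)·f(k) − (k) = 0.
From deg A=1, deg B=0, deg C=1: d=0.
Solve for f: f(k) = 2 (degree 0 ≤ 0).
So s_k = (B(k−1)f/C)·t_k = (2/k)·t_k = 2**(1 - k)*factorial(k + 1).
s_(k+1) − s_k = k*factorial(k + 1)/2**k = t_k.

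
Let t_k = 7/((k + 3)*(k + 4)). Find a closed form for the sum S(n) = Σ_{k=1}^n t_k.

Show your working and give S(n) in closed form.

Step 1: r(k) = (k + 3)/(k + 5).
Gosper form: A/B · C(k+1)/C(k) with A=k + 3, B=k + 5, C=1.
Set up (k + 3)·f(k+1) − (k + 4)·f(k) − (1) = 0.
Bound: deg f ≤ 1.
Coefficient equations give f(k) = k/3.
R(k) = B(k−1)·f(k)/C(k) = k*(k + 4)/3; s_k = R·t_k = 7*k/(3*(k + 3)).
Δs = 7/(k**2 + 7*k + 12), as required.
Σ_(k=1)^n t_k = s_(n+1) − s_(1) = (7*(n + 1)/(3*(n + 4))) − (7/12), i.e. 7*n/(4*(n + 4)).

S(n) = 7*n/(4*(n + 4))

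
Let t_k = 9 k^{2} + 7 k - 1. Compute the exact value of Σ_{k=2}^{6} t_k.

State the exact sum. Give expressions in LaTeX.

Σ = 945

t_(k+1)/t_k = (9*k**2 + 25*k + 15)/(9*k**2 + 7*k - 1).
Gosper form: A/B · C(k+1)/C(k) with A=1, B=1, C=k**2 + 7*k/9 - 1/9.
Solve (1)·f(k+1) − (1)·f(k) = k**2 + 7*k/9 - 1/9.
deg f ≤ 3 (via 0,0,2).
Match coefficients ⇒ f(k) = k*(3*k**2 - k - 3)/9.
Certificate R = B(k−1)f/C = k*(3*k**2 - k - 3)/(9*k**2 + 7*k - 1) gives s_k = k*(3*k**2 - k - 3).
Verify: 9*k**2 + 7*k - 1 matches t_k.
Telescoping: Σ = s_(7) − s_(2) = 959 − (14) = 945.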